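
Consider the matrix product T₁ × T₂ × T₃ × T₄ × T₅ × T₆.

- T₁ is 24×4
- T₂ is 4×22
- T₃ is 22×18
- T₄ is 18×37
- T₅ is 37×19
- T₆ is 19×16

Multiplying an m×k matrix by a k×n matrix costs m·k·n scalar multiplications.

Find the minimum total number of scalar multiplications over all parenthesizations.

Adjacent pairs: T₁T₂ = 24·4·22 = 2112; T₂T₃ = 4·22·18 = 1584; T₃T₄ = 22·18·37 = 14652; T₄T₅ = 18·37·19 = 12654; T₅T₆ = 37·19·16 = 11248.
Length 3: T₁..T₃: k=1: 0+1584+24·4·18=3312; k=2: 2112+0+24·22·18=11616 → min 3312 | T₂..T₄: k=2: 0+14652+4·22·37=17908; k=3: 1584+0+4·18·37=4248 → min 4248 | T₃..T₅: k=3: 0+12654+22·18·19=20178; k=4: 14652+0+22·37·19=30118 → min 20178 | T₄..T₆: k=4: 0+11248+18·37·16=21904; k=5: 12654+0+18·19·16=18126 → min 18126.
Length 4: T₁..T₄: k=1: 0+4248+24·4·37=7800; k=2: 2112+14652+24·22·37=36300; k=3: 3312+0+24·18·37=19296 → min 7800 | T₂..T₅: k=2: 0+20178+4·22·19=21850; k=3: 1584+12654+4·18·19=15606; k=4: 4248+0+4·37·19=7060 → min 7060 | T₃..T₆: k=3: 0+18126+22·18·16=24462; k=4: 14652+11248+22·37·16=38924; k=5: 20178+0+22·19·16=26866 → min 24462.
Length 5: T₁..T₅: k=1: 0+7060+24·4·19=8884; k=2: 2112+20178+24·22·19=32322; k=3: 3312+12654+24·18·19=24174; k=4: 7800+0+24·37·19=24672 → min 8884 | T₂..T₆: k=2: 0+24462+4·22·16=25870; k=3: 1584+18126+4·18·16=20862; k=4: 4248+11248+4·37·16=17864; k=5: 7060+0+4·19·16=8276 → min 8276.
Length 6: T₁..T₆: k=1: 0+8276+24·4·16=9812; k=2: 2112+24462+24·22·16=35022; k=3: 3312+18126+24·18·16=28350; k=4: 7800+11248+24·37·16=33256; k=5: 8884+0+24·19·16=16180 → min 9812.
Optimal order: (T₁ × ((((T₂ × T₃) × T₄) × T₅) × T₆)) with cost 9812.

9812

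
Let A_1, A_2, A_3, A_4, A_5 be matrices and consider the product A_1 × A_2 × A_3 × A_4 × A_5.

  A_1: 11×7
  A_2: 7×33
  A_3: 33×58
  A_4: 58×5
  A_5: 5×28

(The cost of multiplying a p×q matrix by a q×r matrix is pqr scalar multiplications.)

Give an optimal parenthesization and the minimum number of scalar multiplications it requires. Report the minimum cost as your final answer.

12650

Adjacent pairs: A_1A_2 = 11·7·33 = 2541; A_2A_3 = 7·33·58 = 13398; A_3A_4 = 33·58·5 = 9570; A_4A_5 = 58·5·28 = 8120.
Length 3: A_1..A_3: k=1: 0+13398+11·7·58=17864; k=2: 2541+0+11·33·58=23595 → min 17864 | A_2..A_4: k=2: 0+9570+7·33·5=10725; k=3: 13398+0+7·58·5=15428 → min 10725 | A_3..A_5: k=3: 0+8120+33·58·28=61712; k=4: 9570+0+33·5·28=14190 → min 14190.
Length 4: A_1..A_4: k=1: 0+10725+11·7·5=11110; k=2: 2541+9570+11·33·5=13926; k=3: 17864+0+11·58·5=21054 → min 11110 | A_2..A_5: k=2: 0+14190+7·33·28=20658; k=3: 13398+8120+7·58·28=32886; k=4: 10725+0+7·5·28=11705 → min 11705.
Length 5: A_1..A_5: k=1: 0+11705+11·7·28=13861; k=2: 2541+14190+11·33·28=26895; k=3: 17864+8120+11·58·28=43848; k=4: 11110+0+11·5·28=12650 → min 12650.
Optimal parenthesization: ((A_1 × (A_2 × (A_3 × A_4))) × A_5) with cost 12650.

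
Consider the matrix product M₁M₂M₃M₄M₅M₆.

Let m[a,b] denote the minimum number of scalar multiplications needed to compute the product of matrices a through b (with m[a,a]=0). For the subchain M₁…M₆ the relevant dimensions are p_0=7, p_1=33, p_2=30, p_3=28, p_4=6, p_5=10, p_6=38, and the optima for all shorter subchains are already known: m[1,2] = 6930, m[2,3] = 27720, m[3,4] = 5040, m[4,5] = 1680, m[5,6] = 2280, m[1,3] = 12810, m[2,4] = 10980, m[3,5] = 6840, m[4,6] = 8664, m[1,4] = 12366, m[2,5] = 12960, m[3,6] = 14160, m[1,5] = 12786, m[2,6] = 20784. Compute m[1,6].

15446

m[1,6] = min over k∈[1,5] of m[1,k]+m[k+1,6]+p_{0}·p_k·p_{6}.
k=1: 0 + 20784 + 7·33·38 = 29562; k=2: 6930 + 14160 + 7·30·38 = 29070; k=3: 12810 + 8664 + 7·28·38 = 28922; k=4: 12366 + 2280 + 7·6·38 = 16242; k=5: 12786 + 0 + 7·10·38 = 15446.
Minimum: 15446 at k=5.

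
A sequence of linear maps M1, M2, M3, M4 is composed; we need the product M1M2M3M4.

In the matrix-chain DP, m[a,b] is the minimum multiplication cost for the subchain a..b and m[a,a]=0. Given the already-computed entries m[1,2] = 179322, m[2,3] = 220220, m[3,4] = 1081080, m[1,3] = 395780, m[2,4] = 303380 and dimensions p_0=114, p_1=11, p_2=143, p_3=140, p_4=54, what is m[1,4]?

371096

m[1,4] = min over k∈[1,3] of m[1,k]+m[k+1,4]+p_{0}·p_k·p_{4}.
k=1: 0 + 303380 + 114·11·54 = 371096; k=2: 179322 + 1081080 + 114·143·54 = 2140710; k=3: 395780 + 0 + 114·140·54 = 1257620.
Minimum: 371096 at k=1.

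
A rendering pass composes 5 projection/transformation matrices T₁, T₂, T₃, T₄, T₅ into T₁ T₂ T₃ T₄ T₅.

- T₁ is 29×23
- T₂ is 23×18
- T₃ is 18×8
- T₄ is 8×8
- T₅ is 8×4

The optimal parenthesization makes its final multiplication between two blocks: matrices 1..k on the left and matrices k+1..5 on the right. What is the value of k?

Adjacent pairs: T₁T₂ = 29·23·18 = 12006; T₂T₃ = 23·18·8 = 3312; T₃T₄ = 18·8·8 = 1152; T₄T₅ = 8·8·4 = 256.
Length 3: T₁..T₃: k=1: 0+3312+29·23·8=8648; k=2: 12006+0+29·18·8=16182 → min 8648 | T₂..T₄: k=2: 0+1152+23·18·8=4464; k=3: 3312+0+23·8·8=4784 → min 4464 | T₃..T₅: k=3: 0+256+18·8·4=832; k=4: 1152+0+18·8·4=1728 → min 832.
Length 4: T₁..T₄: k=1: 0+4464+29·23·8=9800; k=2: 12006+1152+29·18·8=17334; k=3: 8648+0+29·8·8=10504 → min 9800 | T₂..T₅: k=2: 0+832+23·18·4=2488; k=3: 3312+256+23·8·4=4304; k=4: 4464+0+23·8·4=5200 → min 2488.
Top-level splits: k=1: (T₁..T₁)·(T₂..T₅) → 0+2488+29·23·4 = 5156; k=2: (T₁..T₂)·(T₃..T₅) → 12006+832+29·18·4 = 14926; k=3: (T₁..T₃)·(T₄..T₅) → 8648+256+29·8·4 = 9832; k=4: (T₁..T₄)·(T₅..T₅) → 9800+0+29·8·4 = 10728.
Best split is after T₁, i.e. k = 1.

1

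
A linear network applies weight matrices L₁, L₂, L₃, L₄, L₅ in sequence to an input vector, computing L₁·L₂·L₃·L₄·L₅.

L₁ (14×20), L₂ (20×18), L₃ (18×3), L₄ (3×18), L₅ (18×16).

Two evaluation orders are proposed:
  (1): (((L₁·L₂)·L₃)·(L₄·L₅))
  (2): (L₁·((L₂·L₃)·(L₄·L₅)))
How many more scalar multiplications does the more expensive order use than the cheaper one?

52

Order (1) = (((L₁·L₂)·L₃)·(L₄·L₅)): (L₁·L₂): 14×20 by 20×18 → 14×18, cost 14·20·18 = 5040; ((L₁·L₂)·L₃): 14×18 by 18×3 → 14×3, cost 14·18·3 = 756; cumulative 5796; (L₄·L₅): 3×18 by 18×16 → 3×16, cost 3·18·16 = 864; (((L₁·L₂)·L₃)·(L₄·L₅)): 14×3 by 3×16 → 14×16, cost 14·3·16 = 672; cumulative 7332. Total 7332.
Order (2) = (L₁·((L₂·L₃)·(L₄·L₅))): (L₂·L₃): 20×18 by 18×3 → 20×3, cost 20·18·3 = 1080; (L₄·L₅): 3×18 by 18×16 → 3×16, cost 3·18·16 = 864; ((L₂·L₃)·(L₄·L₅)): 20×3 by 3×16 → 20×16, cost 20·3·16 = 960; cumulative 2904; (L₁·((L₂·L₃)·(L₄·L₅))): 14×20 by 20×16 → 14×16, cost 14·20·16 = 4480; cumulative 7384. Total 7384.
Difference: |7332 − 7384| = 52.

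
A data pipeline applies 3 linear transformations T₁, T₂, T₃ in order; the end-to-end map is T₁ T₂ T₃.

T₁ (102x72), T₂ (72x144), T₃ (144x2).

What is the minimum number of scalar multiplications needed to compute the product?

Order (T₁ (T₂ T₃)): (T₂ T₃): 72×144 by 144×2 → 72×2, cost 72·144·2 = 20736; (T₁ (T₂ T₃)): 102×72 by 72×2 → 102×2, cost 102·72·2 = 14688; cumulative 35424. Total 35424.
Order ((T₁ T₂) T₃): (T₁ T₂): 102×72 by 72×144 → 102×144, cost 102·72·144 = 1057536; ((T₁ T₂) T₃): 102×144 by 144×2 → 102×2, cost 102·144·2 = 29376; cumulative 1086912. Total 1086912.
Minimum: 35424.

35424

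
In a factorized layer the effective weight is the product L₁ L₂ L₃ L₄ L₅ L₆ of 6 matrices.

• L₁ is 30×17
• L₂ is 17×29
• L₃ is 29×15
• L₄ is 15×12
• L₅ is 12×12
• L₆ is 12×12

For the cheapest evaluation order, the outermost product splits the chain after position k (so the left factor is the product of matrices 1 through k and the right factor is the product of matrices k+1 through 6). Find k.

1

Adjacent pairs: L₁L₂ = 30·17·29 = 14790; L₂L₃ = 17·29·15 = 7395; L₃L₄ = 29·15·12 = 5220; L₄L₅ = 15·12·12 = 2160; L₅L₆ = 12·12·12 = 1728.
Length 3: L₁..L₃: k=1: 0+7395+30·17·15=15045; k=2: 14790+0+30·29·15=27840 → min 15045 | L₂..L₄: k=2: 0+5220+17·29·12=11136; k=3: 7395+0+17·15·12=10455 → min 10455 | L₃..L₅: k=3: 0+2160+29·15·12=7380; k=4: 5220+0+29·12·12=9396 → min 7380 | L₄..L₆: k=4: 0+1728+15·12·12=3888; k=5: 2160+0+15·12·12=4320 → min 3888.
Length 4: L₁..L₄: k=1: 0+10455+30·17·12=16575; k=2: 14790+5220+30·29·12=30450; k=3: 15045+0+30·15·12=20445 → min 16575 | L₂..L₅: k=2: 0+7380+17·29·12=13296; k=3: 7395+2160+17·15·12=12615; k=4: 10455+0+17·12·12=12903 → min 12615 | L₃..L₆: k=3: 0+3888+29·15·12=9108; k=4: 5220+1728+29·12·12=11124; k=5: 7380+0+29·12·12=11556 → min 9108.
Length 5: L₁..L₅: k=1: 0+12615+30·17·12=18735; k=2: 14790+7380+30·29·12=32610; k=3: 15045+2160+30·15·12=22605; k=4: 16575+0+30·12·12=20895 → min 18735 | L₂..L₆: k=2: 0+9108+17·29·12=15024; k=3: 7395+3888+17·15·12=14343; k=4: 10455+1728+17·12·12=14631; k=5: 12615+0+17·12·12=15063 → min 14343.
Top-level splits: k=1: (L₁..L₁)·(L₂..L₆) → 0+14343+30·17·12 = 20463; k=2: (L₁..L₂)·(L₃..L₆) → 14790+9108+30·29·12 = 34338; k=3: (L₁..L₃)·(L₄..L₆) → 15045+3888+30·15·12 = 24333; k=4: (L₁..L₄)·(L₅..L₆) → 16575+1728+30·12·12 = 22623; k=5: (L₁..L₅)·(L₆..L₆) → 18735+0+30·12·12 = 23055.
Best split is after L₁, i.e. k = 1.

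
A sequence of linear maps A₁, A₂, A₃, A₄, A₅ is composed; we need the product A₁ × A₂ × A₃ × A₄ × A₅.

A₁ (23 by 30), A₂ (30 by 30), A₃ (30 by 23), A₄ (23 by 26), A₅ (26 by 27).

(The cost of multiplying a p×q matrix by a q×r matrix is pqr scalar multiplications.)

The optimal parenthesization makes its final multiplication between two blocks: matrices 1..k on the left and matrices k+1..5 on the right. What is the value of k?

4

Adjacent pairs: A₁A₂ = 23·30·30 = 20700; A₂A₃ = 30·30·23 = 20700; A₃A₄ = 30·23·26 = 17940; A₄A₅ = 23·26·27 = 16146.
Length 3: A₁..A₃: k=1: 0+20700+23·30·23=36570; k=2: 20700+0+23·30·23=36570 → min 36570 | A₂..A₄: k=2: 0+17940+30·30·26=41340; k=3: 20700+0+30·23·26=38640 → min 38640 | A₃..A₅: k=3: 0+16146+30·23·27=34776; k=4: 17940+0+30·26·27=39000 → min 34776.
Length 4: A₁..A₄: k=1: 0+38640+23·30·26=56580; k=2: 20700+17940+23·30·26=56580; k=3: 36570+0+23·23·26=50324 → min 50324 | A₂..A₅: k=2: 0+34776+30·30·27=59076; k=3: 20700+16146+30·23·27=55476; k=4: 38640+0+30·26·27=59700 → min 55476.
Top-level splits: k=1: (A₁..A₁)·(A₂..A₅) → 0+55476+23·30·27 = 74106; k=2: (A₁..A₂)·(A₃..A₅) → 20700+34776+23·30·27 = 74106; k=3: (A₁..A₃)·(A₄..A₅) → 36570+16146+23·23·27 = 66999; k=4: (A₁..A₄)·(A₅..A₅) → 50324+0+23·26·27 = 66470.
Best split is after A₄, i.e. k = 4.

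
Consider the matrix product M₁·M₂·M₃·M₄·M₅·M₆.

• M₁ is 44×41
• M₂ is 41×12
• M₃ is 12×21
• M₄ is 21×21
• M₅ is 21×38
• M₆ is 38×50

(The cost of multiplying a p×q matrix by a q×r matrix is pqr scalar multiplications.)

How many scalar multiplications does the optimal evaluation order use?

85716

Adjacent pairs: M₁M₂ = 44·41·12 = 21648; M₂M₃ = 41·12·21 = 10332; M₃M₄ = 12·21·21 = 5292; M₄M₅ = 21·21·38 = 16758; M₅M₆ = 21·38·50 = 39900.
Length 3: M₁..M₃: k=1: 0+10332+44·41·21=48216; k=2: 21648+0+44·12·21=32736 → min 32736 | M₂..M₄: k=2: 0+5292+41·12·21=15624; k=3: 10332+0+41·21·21=28413 → min 15624 | M₃..M₅: k=3: 0+16758+12·21·38=26334; k=4: 5292+0+12·21·38=14868 → min 14868 | M₄..M₆: k=4: 0+39900+21·21·50=61950; k=5: 16758+0+21·38·50=56658 → min 56658.
Length 4: M₁..M₄: k=1: 0+15624+44·41·21=53508; k=2: 21648+5292+44·12·21=38028; k=3: 32736+0+44·21·21=52140 → min 38028 | M₂..M₅: k=2: 0+14868+41·12·38=33564; k=3: 10332+16758+41·21·38=59808; k=4: 15624+0+41·21·38=48342 → min 33564 | M₃..M₆: k=3: 0+56658+12·21·50=69258; k=4: 5292+39900+12·21·50=57792; k=5: 14868+0+12·38·50=37668 → min 37668.
Length 5: M₁..M₅: k=1: 0+33564+44·41·38=102116; k=2: 21648+14868+44·12·38=56580; k=3: 32736+16758+44·21·38=84606; k=4: 38028+0+44·21·38=73140 → min 56580 | M₂..M₆: k=2: 0+37668+41·12·50=62268; k=3: 10332+56658+41·21·50=110040; k=4: 15624+39900+41·21·50=98574; k=5: 33564+0+41·38·50=111464 → min 62268.
Length 6: M₁..M₆: k=1: 0+62268+44·41·50=152468; k=2: 21648+37668+44·12·50=85716; k=3: 32736+56658+44·21·50=135594; k=4: 38028+39900+44·21·50=124128; k=5: 56580+0+44·38·50=140180 → min 85716.
Optimal order: ((M₁·M₂)·(((M₃·M₄)·M₅)·M₆)) with cost 85716.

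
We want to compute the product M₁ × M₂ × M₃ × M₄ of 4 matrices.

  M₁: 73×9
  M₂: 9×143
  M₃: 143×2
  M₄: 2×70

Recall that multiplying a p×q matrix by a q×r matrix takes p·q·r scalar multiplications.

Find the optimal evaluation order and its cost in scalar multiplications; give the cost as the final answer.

14108

Adjacent pairs: M₁M₂ = 73·9·143 = 93951; M₂M₃ = 9·143·2 = 2574; M₃M₄ = 143·2·70 = 20020.
Length 3: M₁..M₃: k=1: 0+2574+73·9·2=3888; k=2: 93951+0+73·143·2=114829 → min 3888 | M₂..M₄: k=2: 0+20020+9·143·70=110110; k=3: 2574+0+9·2·70=3834 → min 3834.
Length 4: M₁..M₄: k=1: 0+3834+73·9·70=49824; k=2: 93951+20020+73·143·70=844701; k=3: 3888+0+73·2·70=14108 → min 14108.
Optimal parenthesization: ((M₁ × (M₂ × M₃)) × M₄) with cost 14108.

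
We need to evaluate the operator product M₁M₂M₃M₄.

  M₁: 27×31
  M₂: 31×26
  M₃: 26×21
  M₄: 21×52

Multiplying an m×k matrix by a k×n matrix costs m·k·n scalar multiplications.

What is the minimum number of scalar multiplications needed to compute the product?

Adjacent pairs: M₁M₂ = 27·31·26 = 21762; M₂M₃ = 31·26·21 = 16926; M₃M₄ = 26·21·52 = 28392.
Length 3: M₁..M₃: k=1: 0+16926+27·31·21=34503; k=2: 21762+0+27·26·21=36504 → min 34503 | M₂..M₄: k=2: 0+28392+31·26·52=70304; k=3: 16926+0+31·21·52=50778 → min 50778.
Length 4: M₁..M₄: k=1: 0+50778+27·31·52=94302; k=2: 21762+28392+27·26·52=86658; k=3: 34503+0+27·21·52=63987 → min 63987.
Optimal order: ((M₁(M₂M₃))M₄) with cost 63987.

63987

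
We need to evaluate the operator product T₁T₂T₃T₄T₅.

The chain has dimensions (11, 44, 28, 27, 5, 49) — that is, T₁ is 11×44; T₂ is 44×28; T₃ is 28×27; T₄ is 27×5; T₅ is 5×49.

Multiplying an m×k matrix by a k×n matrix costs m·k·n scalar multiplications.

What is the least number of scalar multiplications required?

15055

Adjacent pairs: T₁T₂ = 11·44·28 = 13552; T₂T₃ = 44·28·27 = 33264; T₃T₄ = 28·27·5 = 3780; T₄T₅ = 27·5·49 = 6615.
Length 3: T₁..T₃: k=1: 0+33264+11·44·27=46332; k=2: 13552+0+11·28·27=21868 → min 21868 | T₂..T₄: k=2: 0+3780+44·28·5=9940; k=3: 33264+0+44·27·5=39204 → min 9940 | T₃..T₅: k=3: 0+6615+28·27·49=43659; k=4: 3780+0+28·5·49=10640 → min 10640.
Length 4: T₁..T₄: k=1: 0+9940+11·44·5=12360; k=2: 13552+3780+11·28·5=18872; k=3: 21868+0+11·27·5=23353 → min 12360 | T₂..T₅: k=2: 0+10640+44·28·49=71008; k=3: 33264+6615+44·27·49=98091; k=4: 9940+0+44·5·49=20720 → min 20720.
Length 5: T₁..T₅: k=1: 0+20720+11·44·49=44436; k=2: 13552+10640+11·28·49=39284; k=3: 21868+6615+11·27·49=43036; k=4: 12360+0+11·5·49=15055 → min 15055.
Optimal order: ((T₁(T₂(T₃T₄)))T₅) with cost 15055.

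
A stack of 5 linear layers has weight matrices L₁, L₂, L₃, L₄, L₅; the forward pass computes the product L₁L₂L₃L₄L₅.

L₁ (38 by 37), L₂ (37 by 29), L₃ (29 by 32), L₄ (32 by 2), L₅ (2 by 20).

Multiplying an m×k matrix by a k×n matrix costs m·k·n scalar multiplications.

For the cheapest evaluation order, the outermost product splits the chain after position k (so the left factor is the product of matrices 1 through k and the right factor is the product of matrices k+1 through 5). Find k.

4

Adjacent pairs: L₁L₂ = 38·37·29 = 40774; L₂L₃ = 37·29·32 = 34336; L₃L₄ = 29·32·2 = 1856; L₄L₅ = 32·2·20 = 1280.
Length 3: L₁..L₃: k=1: 0+34336+38·37·32=79328; k=2: 40774+0+38·29·32=76038 → min 76038 | L₂..L₄: k=2: 0+1856+37·29·2=4002; k=3: 34336+0+37·32·2=36704 → min 4002 | L₃..L₅: k=3: 0+1280+29·32·20=19840; k=4: 1856+0+29·2·20=3016 → min 3016.
Length 4: L₁..L₄: k=1: 0+4002+38·37·2=6814; k=2: 40774+1856+38·29·2=44834; k=3: 76038+0+38·32·2=78470 → min 6814 | L₂..L₅: k=2: 0+3016+37·29·20=24476; k=3: 34336+1280+37·32·20=59296; k=4: 4002+0+37·2·20=5482 → min 5482.
Top-level splits: k=1: (L₁..L₁)·(L₂..L₅) → 0+5482+38·37·20 = 33602; k=2: (L₁..L₂)·(L₃..L₅) → 40774+3016+38·29·20 = 65830; k=3: (L₁..L₃)·(L₄..L₅) → 76038+1280+38·32·20 = 101638; k=4: (L₁..L₄)·(L₅..L₅) → 6814+0+38·2·20 = 8334.
Best split is after L₄, i.e. k = 4.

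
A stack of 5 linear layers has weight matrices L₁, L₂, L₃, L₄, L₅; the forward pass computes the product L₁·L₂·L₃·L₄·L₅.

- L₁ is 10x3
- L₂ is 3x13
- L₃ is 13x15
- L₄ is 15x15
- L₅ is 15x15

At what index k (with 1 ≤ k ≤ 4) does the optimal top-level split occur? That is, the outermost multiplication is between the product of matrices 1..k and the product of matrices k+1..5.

1

Adjacent pairs: L₁L₂ = 10·3·13 = 390; L₂L₃ = 3·13·15 = 585; L₃L₄ = 13·15·15 = 2925; L₄L₅ = 15·15·15 = 3375.
Length 3: L₁..L₃: k=1: 0+585+10·3·15=1035; k=2: 390+0+10·13·15=2340 → min 1035 | L₂..L₄: k=2: 0+2925+3·13·15=3510; k=3: 585+0+3·15·15=1260 → min 1260 | L₃..L₅: k=3: 0+3375+13·15·15=6300; k=4: 2925+0+13·15·15=5850 → min 5850.
Length 4: L₁..L₄: k=1: 0+1260+10·3·15=1710; k=2: 390+2925+10·13·15=5265; k=3: 1035+0+10·15·15=3285 → min 1710 | L₂..L₅: k=2: 0+5850+3·13·15=6435; k=3: 585+3375+3·15·15=4635; k=4: 1260+0+3·15·15=1935 → min 1935.
Top-level splits: k=1: (L₁..L₁)·(L₂..L₅) → 0+1935+10·3·15 = 2385; k=2: (L₁..L₂)·(L₃..L₅) → 390+5850+10·13·15 = 8190; k=3: (L₁..L₃)·(L₄..L₅) → 1035+3375+10·15·15 = 6660; k=4: (L₁..L₄)·(L₅..L₅) → 1710+0+10·15·15 = 3960.
Best split is after L₁, i.e. k = 1.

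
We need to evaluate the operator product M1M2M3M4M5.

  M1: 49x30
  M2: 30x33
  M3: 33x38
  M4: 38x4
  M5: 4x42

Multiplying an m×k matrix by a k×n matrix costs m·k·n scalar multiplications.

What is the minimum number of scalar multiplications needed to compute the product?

23088

Adjacent pairs: M1M2 = 49·30·33 = 48510; M2M3 = 30·33·38 = 37620; M3M4 = 33·38·4 = 5016; M4M5 = 38·4·42 = 6384.
Length 3: M1..M3: k=1: 0+37620+49·30·38=93480; k=2: 48510+0+49·33·38=109956 → min 93480 | M2..M4: k=2: 0+5016+30·33·4=8976; k=3: 37620+0+30·38·4=42180 → min 8976 | M3..M5: k=3: 0+6384+33·38·42=59052; k=4: 5016+0+33·4·42=10560 → min 10560.
Length 4: M1..M4: k=1: 0+8976+49·30·4=14856; k=2: 48510+5016+49·33·4=59994; k=3: 93480+0+49·38·4=100928 → min 14856 | M2..M5: k=2: 0+10560+30·33·42=52140; k=3: 37620+6384+30·38·42=91884; k=4: 8976+0+30·4·42=14016 → min 14016.
Length 5: M1..M5: k=1: 0+14016+49·30·42=75756; k=2: 48510+10560+49·33·42=126984; k=3: 93480+6384+49·38·42=178068; k=4: 14856+0+49·4·42=23088 → min 23088.
Optimal order: ((M1(M2(M3M4)))M5) with cost 23088.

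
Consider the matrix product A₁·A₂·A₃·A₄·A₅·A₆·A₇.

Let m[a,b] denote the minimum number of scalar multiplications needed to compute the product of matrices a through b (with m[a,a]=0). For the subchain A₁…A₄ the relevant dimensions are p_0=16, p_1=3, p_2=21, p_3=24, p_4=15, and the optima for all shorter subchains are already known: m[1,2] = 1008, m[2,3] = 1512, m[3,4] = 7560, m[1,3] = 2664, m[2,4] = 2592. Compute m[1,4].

3312

m[1,4] = min over k∈[1,3] of m[1,k]+m[k+1,4]+p_{0}·p_k·p_{4}.
k=1: 0 + 2592 + 16·3·15 = 3312; k=2: 1008 + 7560 + 16·21·15 = 13608; k=3: 2664 + 0 + 16·24·15 = 8424.
Minimum: 3312 at k=1.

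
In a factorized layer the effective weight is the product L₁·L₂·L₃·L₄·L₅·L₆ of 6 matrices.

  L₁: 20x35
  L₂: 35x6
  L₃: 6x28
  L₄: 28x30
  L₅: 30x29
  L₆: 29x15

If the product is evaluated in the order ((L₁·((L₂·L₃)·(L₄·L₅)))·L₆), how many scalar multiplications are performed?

87660

(L₂·L₃): 35×6 by 6×28 → 35×28, cost 35·6·28 = 5880
(L₄·L₅): 28×30 by 30×29 → 28×29, cost 28·30·29 = 24360
((L₂·L₃)·(L₄·L₅)): 35×28 by 28×29 → 35×29, cost 35·28·29 = 28420; cumulative 58660
(L₁·((L₂·L₃)·(L₄·L₅))): 20×35 by 35×29 → 20×29, cost 20·35·29 = 20300; cumulative 78960
((L₁·((L₂·L₃)·(L₄·L₅)))·L₆): 20×29 by 29×15 → 20×15, cost 20·29·15 = 8700; cumulative 87660
Total: 87660 scalar multiplications.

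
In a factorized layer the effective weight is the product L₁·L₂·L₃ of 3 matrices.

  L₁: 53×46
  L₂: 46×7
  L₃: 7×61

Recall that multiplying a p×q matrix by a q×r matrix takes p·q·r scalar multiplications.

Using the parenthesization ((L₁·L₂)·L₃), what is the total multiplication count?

39697

(L₁·L₂): 53×46 by 46×7 → 53×7, cost 53·46·7 = 17066
((L₁·L₂)·L₃): 53×7 by 7×61 → 53×61, cost 53·7·61 = 22631; cumulative 39697
Total: 39697 scalar multiplications.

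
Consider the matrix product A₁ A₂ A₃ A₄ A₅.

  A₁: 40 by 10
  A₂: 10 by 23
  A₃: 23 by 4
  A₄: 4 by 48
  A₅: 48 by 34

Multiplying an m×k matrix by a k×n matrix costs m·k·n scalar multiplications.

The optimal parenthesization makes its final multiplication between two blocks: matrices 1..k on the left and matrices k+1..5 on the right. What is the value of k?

3

Adjacent pairs: A₁A₂ = 40·10·23 = 9200; A₂A₃ = 10·23·4 = 920; A₃A₄ = 23·4·48 = 4416; A₄A₅ = 4·48·34 = 6528.
Length 3: A₁..A₃: k=1: 0+920+40·10·4=2520; k=2: 9200+0+40·23·4=12880 → min 2520 | A₂..A₄: k=2: 0+4416+10·23·48=15456; k=3: 920+0+10·4·48=2840 → min 2840 | A₃..A₅: k=3: 0+6528+23·4·34=9656; k=4: 4416+0+23·48·34=41952 → min 9656.
Length 4: A₁..A₄: k=1: 0+2840+40·10·48=22040; k=2: 9200+4416+40·23·48=57776; k=3: 2520+0+40·4·48=10200 → min 10200 | A₂..A₅: k=2: 0+9656+10·23·34=17476; k=3: 920+6528+10·4·34=8808; k=4: 2840+0+10·48·34=19160 → min 8808.
Top-level splits: k=1: (A₁..A₁)·(A₂..A₅) → 0+8808+40·10·34 = 22408; k=2: (A₁..A₂)·(A₃..A₅) → 9200+9656+40·23·34 = 50136; k=3: (A₁..A₃)·(A₄..A₅) → 2520+6528+40·4·34 = 14488; k=4: (A₁..A₄)·(A₅..A₅) → 10200+0+40·48·34 = 75480.
Best split is after A₃, i.e. k = 3.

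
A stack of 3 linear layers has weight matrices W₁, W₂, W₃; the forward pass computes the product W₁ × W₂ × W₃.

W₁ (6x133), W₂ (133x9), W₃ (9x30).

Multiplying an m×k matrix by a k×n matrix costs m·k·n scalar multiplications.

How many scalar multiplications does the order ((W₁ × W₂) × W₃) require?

8802

(W₁ × W₂): 6×133 by 133×9 → 6×9, cost 6·133·9 = 7182
((W₁ × W₂) × W₃): 6×9 by 9×30 → 6×30, cost 6·9·30 = 1620; cumulative 8802
Total: 8802 scalar multiplications.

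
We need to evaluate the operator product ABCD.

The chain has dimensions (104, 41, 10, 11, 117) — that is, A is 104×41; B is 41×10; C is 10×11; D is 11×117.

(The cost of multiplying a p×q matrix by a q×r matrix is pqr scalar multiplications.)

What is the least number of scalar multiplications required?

Adjacent pairs: AB = 104·41·10 = 42640; BC = 41·10·11 = 4510; CD = 10·11·117 = 12870.
Length 3: A..C: k=1: 0+4510+104·41·11=51414; k=2: 42640+0+104·10·11=54080 → min 51414 | B..D: k=2: 0+12870+41·10·117=60840; k=3: 4510+0+41·11·117=57277 → min 57277.
Length 4: A..D: k=1: 0+57277+104·41·117=556165; k=2: 42640+12870+104·10·117=177190; k=3: 51414+0+104·11·117=185262 → min 177190.
Optimal order: ((AB)(CD)) with cost 177190.

177190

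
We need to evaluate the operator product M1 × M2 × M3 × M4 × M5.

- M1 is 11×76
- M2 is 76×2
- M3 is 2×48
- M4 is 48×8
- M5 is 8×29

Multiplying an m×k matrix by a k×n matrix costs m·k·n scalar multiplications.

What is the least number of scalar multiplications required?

3542

Adjacent pairs: M1M2 = 11·76·2 = 1672; M2M3 = 76·2·48 = 7296; M3M4 = 2·48·8 = 768; M4M5 = 48·8·29 = 11136.
Length 3: M1..M3: k=1: 0+7296+11·76·48=47424; k=2: 1672+0+11·2·48=2728 → min 2728 | M2..M4: k=2: 0+768+76·2·8=1984; k=3: 7296+0+76·48·8=36480 → min 1984 | M3..M5: k=3: 0+11136+2·48·29=13920; k=4: 768+0+2·8·29=1232 → min 1232.
Length 4: M1..M4: k=1: 0+1984+11·76·8=8672; k=2: 1672+768+11·2·8=2616; k=3: 2728+0+11·48·8=6952 → min 2616 | M2..M5: k=2: 0+1232+76·2·29=5640; k=3: 7296+11136+76·48·29=124224; k=4: 1984+0+76·8·29=19616 → min 5640.
Length 5: M1..M5: k=1: 0+5640+11·76·29=29884; k=2: 1672+1232+11·2·29=3542; k=3: 2728+11136+11·48·29=29176; k=4: 2616+0+11·8·29=5168 → min 3542.
Optimal order: ((M1 × M2) × ((M3 × M4) × M5)) with cost 3542.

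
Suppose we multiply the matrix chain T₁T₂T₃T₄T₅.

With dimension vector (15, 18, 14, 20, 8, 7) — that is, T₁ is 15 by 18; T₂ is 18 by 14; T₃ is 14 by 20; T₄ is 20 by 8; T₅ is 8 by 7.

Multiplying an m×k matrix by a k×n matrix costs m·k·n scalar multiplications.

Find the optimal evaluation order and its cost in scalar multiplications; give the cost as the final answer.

6678

Adjacent pairs: T₁T₂ = 15·18·14 = 3780; T₂T₃ = 18·14·20 = 5040; T₃T₄ = 14·20·8 = 2240; T₄T₅ = 20·8·7 = 1120.
Length 3: T₁..T₃: k=1: 0+5040+15·18·20=10440; k=2: 3780+0+15·14·20=7980 → min 7980 | T₂..T₄: k=2: 0+2240+18·14·8=4256; k=3: 5040+0+18·20·8=7920 → min 4256 | T₃..T₅: k=3: 0+1120+14·20·7=3080; k=4: 2240+0+14·8·7=3024 → min 3024.
Length 4: T₁..T₄: k=1: 0+4256+15·18·8=6416; k=2: 3780+2240+15·14·8=7700; k=3: 7980+0+15·20·8=10380 → min 6416 | T₂..T₅: k=2: 0+3024+18·14·7=4788; k=3: 5040+1120+18·20·7=8680; k=4: 4256+0+18·8·7=5264 → min 4788.
Length 5: T₁..T₅: k=1: 0+4788+15·18·7=6678; k=2: 3780+3024+15·14·7=8274; k=3: 7980+1120+15·20·7=11200; k=4: 6416+0+15·8·7=7256 → min 6678.
Optimal parenthesization: (T₁(T₂((T₃T₄)T₅))) with cost 6678.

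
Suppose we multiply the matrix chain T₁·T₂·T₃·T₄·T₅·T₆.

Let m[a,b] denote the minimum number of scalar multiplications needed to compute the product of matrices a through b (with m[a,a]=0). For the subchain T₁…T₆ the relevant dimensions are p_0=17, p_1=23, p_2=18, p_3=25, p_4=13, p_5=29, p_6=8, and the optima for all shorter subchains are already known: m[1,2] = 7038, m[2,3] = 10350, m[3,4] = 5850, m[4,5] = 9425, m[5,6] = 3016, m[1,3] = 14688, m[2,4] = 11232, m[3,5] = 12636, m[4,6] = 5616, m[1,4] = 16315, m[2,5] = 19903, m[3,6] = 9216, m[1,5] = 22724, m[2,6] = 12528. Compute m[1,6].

15656

m[1,6] = min over k∈[1,5] of m[1,k]+m[k+1,6]+p_{0}·p_k·p_{6}.
k=1: 0 + 12528 + 17·23·8 = 15656; k=2: 7038 + 9216 + 17·18·8 = 18702; k=3: 14688 + 5616 + 17·25·8 = 23704; k=4: 16315 + 3016 + 17·13·8 = 21099; k=5: 22724 + 0 + 17·29·8 = 26668.
Minimum: 15656 at k=1.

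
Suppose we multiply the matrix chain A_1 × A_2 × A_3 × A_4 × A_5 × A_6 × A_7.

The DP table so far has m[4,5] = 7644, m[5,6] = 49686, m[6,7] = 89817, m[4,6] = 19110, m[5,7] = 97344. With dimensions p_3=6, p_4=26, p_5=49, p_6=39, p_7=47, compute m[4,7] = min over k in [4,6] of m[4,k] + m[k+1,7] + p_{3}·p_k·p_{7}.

30108

m[4,7] = min over k∈[4,6] of m[4,k]+m[k+1,7]+p_{3}·p_k·p_{7}.
k=4: 0 + 97344 + 6·26·47 = 104676; k=5: 7644 + 89817 + 6·49·47 = 111279; k=6: 19110 + 0 + 6·39·47 = 30108.
Minimum: 30108 at k=6.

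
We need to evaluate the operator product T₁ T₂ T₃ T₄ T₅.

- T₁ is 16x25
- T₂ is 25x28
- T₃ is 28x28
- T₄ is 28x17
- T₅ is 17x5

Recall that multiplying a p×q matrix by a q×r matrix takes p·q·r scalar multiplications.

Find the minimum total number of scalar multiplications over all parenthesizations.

11800

Adjacent pairs: T₁T₂ = 16·25·28 = 11200; T₂T₃ = 25·28·28 = 19600; T₃T₄ = 28·28·17 = 13328; T₄T₅ = 28·17·5 = 2380.
Length 3: T₁..T₃: k=1: 0+19600+16·25·28=30800; k=2: 11200+0+16·28·28=23744 → min 23744 | T₂..T₄: k=2: 0+13328+25·28·17=25228; k=3: 19600+0+25·28·17=31500 → min 25228 | T₃..T₅: k=3: 0+2380+28·28·5=6300; k=4: 13328+0+28·17·5=15708 → min 6300.
Length 4: T₁..T₄: k=1: 0+25228+16·25·17=32028; k=2: 11200+13328+16·28·17=32144; k=3: 23744+0+16·28·17=31360 → min 31360 | T₂..T₅: k=2: 0+6300+25·28·5=9800; k=3: 19600+2380+25·28·5=25480; k=4: 25228+0+25·17·5=27353 → min 9800.
Length 5: T₁..T₅: k=1: 0+9800+16·25·5=11800; k=2: 11200+6300+16·28·5=19740; k=3: 23744+2380+16·28·5=28364; k=4: 31360+0+16·17·5=32720 → min 11800.
Optimal order: (T₁ (T₂ (T₃ (T₄ T₅)))) with cost 11800.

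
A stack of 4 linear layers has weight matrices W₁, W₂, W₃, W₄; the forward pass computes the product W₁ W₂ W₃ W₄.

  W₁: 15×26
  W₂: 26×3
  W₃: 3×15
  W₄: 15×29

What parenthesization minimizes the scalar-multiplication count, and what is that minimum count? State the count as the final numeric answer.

Adjacent pairs: W₁W₂ = 15·26·3 = 1170; W₂W₃ = 26·3·15 = 1170; W₃W₄ = 3·15·29 = 1305.
Length 3: W₁..W₃: k=1: 0+1170+15·26·15=7020; k=2: 1170+0+15·3·15=1845 → min 1845 | W₂..W₄: k=2: 0+1305+26·3·29=3567; k=3: 1170+0+26·15·29=12480 → min 3567.
Length 4: W₁..W₄: k=1: 0+3567+15·26·29=14877; k=2: 1170+1305+15·3·29=3780; k=3: 1845+0+15·15·29=8370 → min 3780.
Optimal parenthesization: ((W₁ W₂) (W₃ W₄)) with cost 3780.

3780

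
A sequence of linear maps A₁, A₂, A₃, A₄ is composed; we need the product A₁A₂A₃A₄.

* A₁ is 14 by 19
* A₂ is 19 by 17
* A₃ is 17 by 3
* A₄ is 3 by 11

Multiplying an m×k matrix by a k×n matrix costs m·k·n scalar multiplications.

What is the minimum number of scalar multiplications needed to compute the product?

Adjacent pairs: A₁A₂ = 14·19·17 = 4522; A₂A₃ = 19·17·3 = 969; A₃A₄ = 17·3·11 = 561.
Length 3: A₁..A₃: k=1: 0+969+14·19·3=1767; k=2: 4522+0+14·17·3=5236 → min 1767 | A₂..A₄: k=2: 0+561+19·17·11=4114; k=3: 969+0+19·3·11=1596 → min 1596.
Length 4: A₁..A₄: k=1: 0+1596+14·19·11=4522; k=2: 4522+561+14·17·11=7701; k=3: 1767+0+14·3·11=2229 → min 2229.
Optimal order: ((A₁(A₂A₃))A₄) with cost 2229.

2229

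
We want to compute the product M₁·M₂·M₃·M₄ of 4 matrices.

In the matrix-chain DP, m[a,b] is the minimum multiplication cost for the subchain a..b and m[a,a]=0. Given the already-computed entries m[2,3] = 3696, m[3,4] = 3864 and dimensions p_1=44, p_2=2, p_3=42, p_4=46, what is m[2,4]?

7912

m[2,4] = min over k∈[2,3] of m[2,k]+m[k+1,4]+p_{1}·p_k·p_{4}.
k=2: 0 + 3864 + 44·2·46 = 7912; k=3: 3696 + 0 + 44·42·46 = 88704.
Minimum: 7912 at k=2.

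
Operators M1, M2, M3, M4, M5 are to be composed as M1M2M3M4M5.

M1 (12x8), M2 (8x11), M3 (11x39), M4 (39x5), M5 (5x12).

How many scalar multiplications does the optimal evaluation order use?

Adjacent pairs: M1M2 = 12·8·11 = 1056; M2M3 = 8·11·39 = 3432; M3M4 = 11·39·5 = 2145; M4M5 = 39·5·12 = 2340.
Length 3: M1..M3: k=1: 0+3432+12·8·39=7176; k=2: 1056+0+12·11·39=6204 → min 6204 | M2..M4: k=2: 0+2145+8·11·5=2585; k=3: 3432+0+8·39·5=4992 → min 2585 | M3..M5: k=3: 0+2340+11·39·12=7488; k=4: 2145+0+11·5·12=2805 → min 2805.
Length 4: M1..M4: k=1: 0+2585+12·8·5=3065; k=2: 1056+2145+12·11·5=3861; k=3: 6204+0+12·39·5=8544 → min 3065 | M2..M5: k=2: 0+2805+8·11·12=3861; k=3: 3432+2340+8·39·12=9516; k=4: 2585+0+8·5·12=3065 → min 3065.
Length 5: M1..M5: k=1: 0+3065+12·8·12=4217; k=2: 1056+2805+12·11·12=5445; k=3: 6204+2340+12·39·12=14160; k=4: 3065+0+12·5·12=3785 → min 3785.
Optimal order: ((M1(M2(M3M4)))M5) with cost 3785.

3785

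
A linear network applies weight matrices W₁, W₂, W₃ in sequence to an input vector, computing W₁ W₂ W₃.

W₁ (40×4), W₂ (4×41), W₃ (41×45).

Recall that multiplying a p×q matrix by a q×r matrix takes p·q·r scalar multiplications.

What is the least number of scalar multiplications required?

14580

Order (W₁ (W₂ W₃)): (W₂ W₃): 4×41 by 41×45 → 4×45, cost 4·41·45 = 7380; (W₁ (W₂ W₃)): 40×4 by 4×45 → 40×45, cost 40·4·45 = 7200; cumulative 14580. Total 14580.
Order ((W₁ W₂) W₃): (W₁ W₂): 40×4 by 4×41 → 40×41, cost 40·4·41 = 6560; ((W₁ W₂) W₃): 40×41 by 41×45 → 40×45, cost 40·41·45 = 73800; cumulative 80360. Total 80360.
Minimum: 14580.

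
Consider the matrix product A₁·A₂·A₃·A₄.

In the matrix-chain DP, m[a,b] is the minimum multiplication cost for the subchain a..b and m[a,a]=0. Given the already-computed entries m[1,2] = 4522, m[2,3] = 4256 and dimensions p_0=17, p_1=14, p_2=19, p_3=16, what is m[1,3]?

8064

m[1,3] = min over k∈[1,2] of m[1,k]+m[k+1,3]+p_{0}·p_k·p_{3}.
k=1: 0 + 4256 + 17·14·16 = 8064; k=2: 4522 + 0 + 17·19·16 = 9690.
Minimum: 8064 at k=1.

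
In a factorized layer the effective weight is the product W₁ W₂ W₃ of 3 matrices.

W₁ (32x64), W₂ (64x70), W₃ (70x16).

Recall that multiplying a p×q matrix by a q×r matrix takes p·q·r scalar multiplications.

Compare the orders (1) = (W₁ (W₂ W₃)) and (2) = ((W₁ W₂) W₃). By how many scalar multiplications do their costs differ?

74752

Order (1) = (W₁ (W₂ W₃)): (W₂ W₃): 64×70 by 70×16 → 64×16, cost 64·70·16 = 71680; (W₁ (W₂ W₃)): 32×64 by 64×16 → 32×16, cost 32·64·16 = 32768; cumulative 104448. Total 104448.
Order (2) = ((W₁ W₂) W₃): (W₁ W₂): 32×64 by 64×70 → 32×70, cost 32·64·70 = 143360; ((W₁ W₂) W₃): 32×70 by 70×16 → 32×16, cost 32·70·16 = 35840; cumulative 179200. Total 179200.
Difference: |104448 − 179200| = 74752.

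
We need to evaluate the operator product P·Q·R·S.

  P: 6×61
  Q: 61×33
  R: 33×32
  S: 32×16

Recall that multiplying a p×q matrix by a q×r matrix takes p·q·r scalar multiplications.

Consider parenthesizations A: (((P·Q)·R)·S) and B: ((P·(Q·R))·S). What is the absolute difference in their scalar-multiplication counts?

57714

Order A = (((P·Q)·R)·S): (P·Q): 6×61 by 61×33 → 6×33, cost 6·61·33 = 12078; ((P·Q)·R): 6×33 by 33×32 → 6×32, cost 6·33·32 = 6336; cumulative 18414; (((P·Q)·R)·S): 6×32 by 32×16 → 6×16, cost 6·32·16 = 3072; cumulative 21486. Total 21486.
Order B = ((P·(Q·R))·S): (Q·R): 61×33 by 33×32 → 61×32, cost 61·33·32 = 64416; (P·(Q·R)): 6×61 by 61×32 → 6×32, cost 6·61·32 = 11712; cumulative 76128; ((P·(Q·R))·S): 6×32 by 32×16 → 6×16, cost 6·32·16 = 3072; cumulative 79200. Total 79200.
Difference: |21486 − 79200| = 57714.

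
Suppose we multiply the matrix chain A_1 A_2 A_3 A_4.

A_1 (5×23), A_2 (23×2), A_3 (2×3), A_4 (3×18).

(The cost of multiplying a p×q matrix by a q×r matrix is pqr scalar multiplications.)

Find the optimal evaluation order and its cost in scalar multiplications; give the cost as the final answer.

Adjacent pairs: A_1A_2 = 5·23·2 = 230; A_2A_3 = 23·2·3 = 138; A_3A_4 = 2·3·18 = 108.
Length 3: A_1..A_3: k=1: 0+138+5·23·3=483; k=2: 230+0+5·2·3=260 → min 260 | A_2..A_4: k=2: 0+108+23·2·18=936; k=3: 138+0+23·3·18=1380 → min 936.
Length 4: A_1..A_4: k=1: 0+936+5·23·18=3006; k=2: 230+108+5·2·18=518; k=3: 260+0+5·3·18=530 → min 518.
Optimal parenthesization: ((A_1 A_2) (A_3 A_4)) with cost 518.

518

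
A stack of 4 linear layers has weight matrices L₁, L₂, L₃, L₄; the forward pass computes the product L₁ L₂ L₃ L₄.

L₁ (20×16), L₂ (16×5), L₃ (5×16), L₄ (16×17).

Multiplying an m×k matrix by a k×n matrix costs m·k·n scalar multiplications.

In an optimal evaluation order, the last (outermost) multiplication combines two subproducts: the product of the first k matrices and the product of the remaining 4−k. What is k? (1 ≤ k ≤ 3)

2

Adjacent pairs: L₁L₂ = 20·16·5 = 1600; L₂L₃ = 16·5·16 = 1280; L₃L₄ = 5·16·17 = 1360.
Length 3: L₁..L₃: k=1: 0+1280+20·16·16=6400; k=2: 1600+0+20·5·16=3200 → min 3200 | L₂..L₄: k=2: 0+1360+16·5·17=2720; k=3: 1280+0+16·16·17=5632 → min 2720.
Top-level splits: k=1: (L₁..L₁)·(L₂..L₄) → 0+2720+20·16·17 = 8160; k=2: (L₁..L₂)·(L₃..L₄) → 1600+1360+20·5·17 = 4660; k=3: (L₁..L₃)·(L₄..L₄) → 3200+0+20·16·17 = 8640.
Best split is after L₂, i.e. k = 2.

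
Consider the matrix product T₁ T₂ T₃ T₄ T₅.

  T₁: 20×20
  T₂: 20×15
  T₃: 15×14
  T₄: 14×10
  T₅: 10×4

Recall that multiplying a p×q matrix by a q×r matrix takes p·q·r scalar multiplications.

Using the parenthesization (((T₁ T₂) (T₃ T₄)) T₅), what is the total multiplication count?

(T₁ T₂): 20×20 by 20×15 → 20×15, cost 20·20·15 = 6000
(T₃ T₄): 15×14 by 14×10 → 15×10, cost 15·14·10 = 2100
((T₁ T₂) (T₃ T₄)): 20×15 by 15×10 → 20×10, cost 20·15·10 = 3000; cumulative 11100
(((T₁ T₂) (T₃ T₄)) T₅): 20×10 by 10×4 → 20×4, cost 20·10·4 = 800; cumulative 11900
Total: 11900 scalar multiplications.

11900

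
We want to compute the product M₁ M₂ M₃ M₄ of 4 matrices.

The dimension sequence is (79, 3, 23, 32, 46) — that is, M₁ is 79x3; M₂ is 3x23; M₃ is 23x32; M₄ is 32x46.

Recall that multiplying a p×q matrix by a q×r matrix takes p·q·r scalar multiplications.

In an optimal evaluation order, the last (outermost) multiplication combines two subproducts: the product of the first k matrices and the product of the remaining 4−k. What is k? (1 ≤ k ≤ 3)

1

Adjacent pairs: M₁M₂ = 79·3·23 = 5451; M₂M₃ = 3·23·32 = 2208; M₃M₄ = 23·32·46 = 33856.
Length 3: M₁..M₃: k=1: 0+2208+79·3·32=9792; k=2: 5451+0+79·23·32=63595 → min 9792 | M₂..M₄: k=2: 0+33856+3·23·46=37030; k=3: 2208+0+3·32·46=6624 → min 6624.
Top-level splits: k=1: (M₁..M₁)·(M₂..M₄) → 0+6624+79·3·46 = 17526; k=2: (M₁..M₂)·(M₃..M₄) → 5451+33856+79·23·46 = 122889; k=3: (M₁..M₃)·(M₄..M₄) → 9792+0+79·32·46 = 126080.
Best split is after M₁, i.e. k = 1.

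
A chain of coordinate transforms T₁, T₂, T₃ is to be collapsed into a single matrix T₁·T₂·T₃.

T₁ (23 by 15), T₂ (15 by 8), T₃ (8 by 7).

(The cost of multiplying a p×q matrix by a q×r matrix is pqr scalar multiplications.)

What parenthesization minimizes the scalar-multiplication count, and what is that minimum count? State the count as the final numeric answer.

3255

(T₁·(T₂·T₃)): cost 3255.
((T₁·T₂)·T₃): cost 4048.
Optimal: (T₁·(T₂·T₃)) with cost 3255.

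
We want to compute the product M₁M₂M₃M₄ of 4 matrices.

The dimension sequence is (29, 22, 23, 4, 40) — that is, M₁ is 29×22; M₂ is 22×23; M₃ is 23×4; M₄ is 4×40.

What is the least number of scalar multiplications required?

Adjacent pairs: M₁M₂ = 29·22·23 = 14674; M₂M₃ = 22·23·4 = 2024; M₃M₄ = 23·4·40 = 3680.
Length 3: M₁..M₃: k=1: 0+2024+29·22·4=4576; k=2: 14674+0+29·23·4=17342 → min 4576 | M₂..M₄: k=2: 0+3680+22·23·40=23920; k=3: 2024+0+22·4·40=5544 → min 5544.
Length 4: M₁..M₄: k=1: 0+5544+29·22·40=31064; k=2: 14674+3680+29·23·40=45034; k=3: 4576+0+29·4·40=9216 → min 9216.
Optimal order: ((M₁(M₂M₃))M₄) with cost 9216.

9216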